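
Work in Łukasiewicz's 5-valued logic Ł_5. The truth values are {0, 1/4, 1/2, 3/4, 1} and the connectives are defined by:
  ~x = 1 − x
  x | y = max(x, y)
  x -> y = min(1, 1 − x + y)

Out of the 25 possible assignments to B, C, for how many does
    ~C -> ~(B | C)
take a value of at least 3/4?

19

value 1: 15 assignments (counts)
value 3/4: 4 assignments (counts)
value 1/2: 3 assignments
value 1/4: 2 assignments
value 0: 1 assignment
So 19 of the 25 assignments meet the threshold.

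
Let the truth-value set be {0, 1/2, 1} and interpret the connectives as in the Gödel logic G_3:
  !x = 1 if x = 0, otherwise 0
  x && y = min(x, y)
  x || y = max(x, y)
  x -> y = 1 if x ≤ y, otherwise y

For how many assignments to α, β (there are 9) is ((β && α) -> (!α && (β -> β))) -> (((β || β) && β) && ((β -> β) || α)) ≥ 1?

5

α = 0, β = 0 ↦ 0  <
α = 0, β = 1/2 ↦ 1/2  <
α = 0, β = 1 ↦ 1  ≥
α = 1/2, β = 0 ↦ 0  <
α = 1/2, β = 1/2 ↦ 1  ≥
α = 1/2, β = 1 ↦ 1  ≥
α = 1, β = 0 ↦ 0  <
α = 1, β = 1/2 ↦ 1  ≥
α = 1, β = 1 ↦ 1  ≥
So 5 of the 9 assignments meet the threshold.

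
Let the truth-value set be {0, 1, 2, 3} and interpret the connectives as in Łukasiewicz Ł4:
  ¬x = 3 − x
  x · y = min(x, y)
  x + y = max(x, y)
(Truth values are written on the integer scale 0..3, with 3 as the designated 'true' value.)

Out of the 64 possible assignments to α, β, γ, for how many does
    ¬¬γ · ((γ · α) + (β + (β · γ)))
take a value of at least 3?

value 3: 7 assignments (counts)
value 2: 17 assignments
value 1: 21 assignments
value 0: 19 assignments
So 7 of the 64 assignments meet the threshold.

7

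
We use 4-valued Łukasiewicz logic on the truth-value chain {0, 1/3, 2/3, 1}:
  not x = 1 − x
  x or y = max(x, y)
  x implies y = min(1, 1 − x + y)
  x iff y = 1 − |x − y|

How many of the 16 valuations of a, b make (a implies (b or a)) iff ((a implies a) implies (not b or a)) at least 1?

7

a = 0, b = 0 ↦ 1  ≥
a = 0, b = 1/3 ↦ 2/3  <
a = 0, b = 2/3 ↦ 1/3  <
a = 0, b = 1 ↦ 0  <
a = 1/3, b = 0 ↦ 1  ≥
a = 1/3, b = 1/3 ↦ 2/3  <
a = 1/3, b = 2/3 ↦ 1/3  <
a = 1/3, b = 1 ↦ 1/3  <
a = 2/3, b = 0 ↦ 1  ≥
a = 2/3, b = 1/3 ↦ 2/3  <
a = 2/3, b = 2/3 ↦ 2/3  <
a = 2/3, b = 1 ↦ 2/3  <
a = 1, b = 0 ↦ 1  ≥
a = 1, b = 1/3 ↦ 1  ≥
a = 1, b = 2/3 ↦ 1  ≥
a = 1, b = 1 ↦ 1  ≥
So 7 of the 16 assignments meet the threshold.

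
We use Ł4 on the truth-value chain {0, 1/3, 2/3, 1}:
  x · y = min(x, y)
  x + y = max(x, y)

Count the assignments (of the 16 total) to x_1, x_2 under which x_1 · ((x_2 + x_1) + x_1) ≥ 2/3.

8

x_1 = 0, x_2 = 0 ↦ 0  <
x_1 = 0, x_2 = 1/3 ↦ 0  <
x_1 = 0, x_2 = 2/3 ↦ 0  <
x_1 = 0, x_2 = 1 ↦ 0  <
x_1 = 1/3, x_2 = 0 ↦ 1/3  <
x_1 = 1/3, x_2 = 1/3 ↦ 1/3  <
x_1 = 1/3, x_2 = 2/3 ↦ 1/3  <
x_1 = 1/3, x_2 = 1 ↦ 1/3  <
x_1 = 2/3, x_2 = 0 ↦ 2/3  ≥
x_1 = 2/3, x_2 = 1/3 ↦ 2/3  ≥
x_1 = 2/3, x_2 = 2/3 ↦ 2/3  ≥
x_1 = 2/3, x_2 = 1 ↦ 2/3  ≥
x_1 = 1, x_2 = 0 ↦ 1  ≥
x_1 = 1, x_2 = 1/3 ↦ 1  ≥
x_1 = 1, x_2 = 2/3 ↦ 1  ≥
x_1 = 1, x_2 = 1 ↦ 1  ≥
So 8 of the 16 assignments meet the threshold.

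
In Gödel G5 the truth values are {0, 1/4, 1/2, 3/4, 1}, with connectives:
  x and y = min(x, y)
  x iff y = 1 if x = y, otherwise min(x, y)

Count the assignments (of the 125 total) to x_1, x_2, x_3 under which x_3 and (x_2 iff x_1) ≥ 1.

5

value 1: 5 assignments (counts)
value 3/4: 9 assignments
value 1/2: 19 assignments
value 1/4: 35 assignments
value 0: 57 assignments
So 5 of the 125 assignments meet the threshold.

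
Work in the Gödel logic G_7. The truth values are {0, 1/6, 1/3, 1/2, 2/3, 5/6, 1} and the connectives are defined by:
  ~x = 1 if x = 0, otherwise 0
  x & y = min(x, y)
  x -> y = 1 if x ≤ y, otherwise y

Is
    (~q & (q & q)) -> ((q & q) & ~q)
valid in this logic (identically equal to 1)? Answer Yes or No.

Yes

q = 0 ↦ 1
q = 1/6 ↦ 1
q = 1/3 ↦ 1
q = 1/2 ↦ 1
q = 2/3 ↦ 1
q = 5/6 ↦ 1
q = 1 ↦ 1
Every assignment gives a value ≥ 1.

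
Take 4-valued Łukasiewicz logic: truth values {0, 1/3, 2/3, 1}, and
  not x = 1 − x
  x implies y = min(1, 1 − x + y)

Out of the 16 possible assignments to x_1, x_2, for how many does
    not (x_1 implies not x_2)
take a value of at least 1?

x_1 = 0, x_2 = 0 ↦ 0  <
x_1 = 0, x_2 = 1/3 ↦ 0  <
x_1 = 0, x_2 = 2/3 ↦ 0  <
x_1 = 0, x_2 = 1 ↦ 0  <
x_1 = 1/3, x_2 = 0 ↦ 0  <
x_1 = 1/3, x_2 = 1/3 ↦ 0  <
x_1 = 1/3, x_2 = 2/3 ↦ 0  <
x_1 = 1/3, x_2 = 1 ↦ 1/3  <
x_1 = 2/3, x_2 = 0 ↦ 0  <
x_1 = 2/3, x_2 = 1/3 ↦ 0  <
x_1 = 2/3, x_2 = 2/3 ↦ 1/3  <
x_1 = 2/3, x_2 = 1 ↦ 2/3  <
x_1 = 1, x_2 = 0 ↦ 0  <
x_1 = 1, x_2 = 1/3 ↦ 1/3  <
x_1 = 1, x_2 = 2/3 ↦ 2/3  <
x_1 = 1, x_2 = 1 ↦ 1  ≥
So 1 of the 16 assignments meets the threshold.

1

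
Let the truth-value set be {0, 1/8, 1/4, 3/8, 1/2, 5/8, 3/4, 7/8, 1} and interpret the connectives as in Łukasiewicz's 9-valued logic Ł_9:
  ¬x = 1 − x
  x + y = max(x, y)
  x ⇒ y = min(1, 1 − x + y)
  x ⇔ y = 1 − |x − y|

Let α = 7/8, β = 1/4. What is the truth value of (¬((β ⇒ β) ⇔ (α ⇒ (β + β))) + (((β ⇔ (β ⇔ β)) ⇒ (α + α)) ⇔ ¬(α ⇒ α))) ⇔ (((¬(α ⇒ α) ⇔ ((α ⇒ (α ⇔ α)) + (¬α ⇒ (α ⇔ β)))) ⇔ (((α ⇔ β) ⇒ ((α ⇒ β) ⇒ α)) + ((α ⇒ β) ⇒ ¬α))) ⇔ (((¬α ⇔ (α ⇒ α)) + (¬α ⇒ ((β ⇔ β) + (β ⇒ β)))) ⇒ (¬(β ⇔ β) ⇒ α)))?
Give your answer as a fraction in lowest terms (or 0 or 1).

β ⇒ β = 1/4 ⇒ 1/4 = 1
β + β = 1/4 + 1/4 = 1/4
α ⇒ (β + β) = 7/8 ⇒ 1/4 = 3/8
(β ⇒ β) ⇔ (α ⇒ (β + β)) = 1 ⇔ 3/8 = 3/8
¬((β ⇒ β) ⇔ (α ⇒ (β + β))) = ¬3/8 = 5/8
β ⇔ β = 1/4 ⇔ 1/4 = 1
β ⇔ (β ⇔ β) = 1/4 ⇔ 1 = 1/4
α + α = 7/8 + 7/8 = 7/8
(β ⇔ (β ⇔ β)) ⇒ (α + α) = 1/4 ⇒ 7/8 = 1
α ⇒ α = 7/8 ⇒ 7/8 = 1
¬(α ⇒ α) = ¬1 = 0
((β ⇔ (β ⇔ β)) ⇒ (α + α)) ⇔ ¬(α ⇒ α) = 1 ⇔ 0 = 0
¬((β ⇒ β) ⇔ (α ⇒ (β + β))) + (((β ⇔ (β ⇔ β)) ⇒ (α + α)) ⇔ ¬(α ⇒ α)) = 5/8 + 0 = 5/8
α ⇒ α = 7/8 ⇒ 7/8 = 1
¬(α ⇒ α) = ¬1 = 0
α ⇔ α = 7/8 ⇔ 7/8 = 1
α ⇒ (α ⇔ α) = 7/8 ⇒ 1 = 1
¬α = ¬7/8 = 1/8
α ⇔ β = 7/8 ⇔ 1/4 = 3/8
¬α ⇒ (α ⇔ β) = 1/8 ⇒ 3/8 = 1
(α ⇒ (α ⇔ α)) + (¬α ⇒ (α ⇔ β)) = 1 + 1 = 1
¬(α ⇒ α) ⇔ ((α ⇒ (α ⇔ α)) + (¬α ⇒ (α ⇔ β))) = 0 ⇔ 1 = 0
α ⇔ β = 7/8 ⇔ 1/4 = 3/8
α ⇒ β = 7/8 ⇒ 1/4 = 3/8
(α ⇒ β) ⇒ α = 3/8 ⇒ 7/8 = 1
(α ⇔ β) ⇒ ((α ⇒ β) ⇒ α) = 3/8 ⇒ 1 = 1
α ⇒ β = 7/8 ⇒ 1/4 = 3/8
¬α = ¬7/8 = 1/8
(α ⇒ β) ⇒ ¬α = 3/8 ⇒ 1/8 = 3/4
((α ⇔ β) ⇒ ((α ⇒ β) ⇒ α)) + ((α ⇒ β) ⇒ ¬α) = 1 + 3/4 = 1
(¬(α ⇒ α) ⇔ ((α ⇒ (α ⇔ α)) + (¬α ⇒ (α ⇔ β)))) ⇔ (((α ⇔ β) ⇒ ((α ⇒ β) ⇒ α)) + ((α ⇒ β) ⇒ ¬α)) = 0 ⇔ 1 = 0
¬α = ¬7/8 = 1/8
α ⇒ α = 7/8 ⇒ 7/8 = 1
¬α ⇔ (α ⇒ α) = 1/8 ⇔ 1 = 1/8
¬α = ¬7/8 = 1/8
β ⇔ β = 1/4 ⇔ 1/4 = 1
β ⇒ β = 1/4 ⇒ 1/4 = 1
(β ⇔ β) + (β ⇒ β) = 1 + 1 = 1
¬α ⇒ ((β ⇔ β) + (β ⇒ β)) = 1/8 ⇒ 1 = 1
(¬α ⇔ (α ⇒ α)) + (¬α ⇒ ((β ⇔ β) + (β ⇒ β))) = 1/8 + 1 = 1
β ⇔ β = 1/4 ⇔ 1/4 = 1
¬(β ⇔ β) = ¬1 = 0
¬(β ⇔ β) ⇒ α = 0 ⇒ 7/8 = 1
((¬α ⇔ (α ⇒ α)) + (¬α ⇒ ((β ⇔ β) + (β ⇒ β)))) ⇒ (¬(β ⇔ β) ⇒ α) = 1 ⇒ 1 = 1
((¬(α ⇒ α) ⇔ ((α ⇒ (α ⇔ α)) + (¬α ⇒ (α ⇔ β)))) ⇔ (((α ⇔ β) ⇒ ((α ⇒ β) ⇒ α)) + ((α ⇒ β) ⇒ ¬α))) ⇔ (((¬α ⇔ (α ⇒ α)) + (¬α ⇒ ((β ⇔ β) + (β ⇒ β)))) ⇒ (¬(β ⇔ β) ⇒ α)) = 0 ⇔ 1 = 0
(¬((β ⇒ β) ⇔ (α ⇒ (β + β))) + (((β ⇔ (β ⇔ β)) ⇒ (α + α)) ⇔ ¬(α ⇒ α))) ⇔ (((¬(α ⇒ α) ⇔ ((α ⇒ (α ⇔ α)) + (¬α ⇒ (α ⇔ β)))) ⇔ (((α ⇔ β) ⇒ ((α ⇒ β) ⇒ α)) + ((α ⇒ β) ⇒ ¬α))) ⇔ (((¬α ⇔ (α ⇒ α)) + (¬α ⇒ ((β ⇔ β) + (β ⇒ β)))) ⇒ (¬(β ⇔ β) ⇒ α))) = 5/8 ⇔ 0 = 3/8

3/8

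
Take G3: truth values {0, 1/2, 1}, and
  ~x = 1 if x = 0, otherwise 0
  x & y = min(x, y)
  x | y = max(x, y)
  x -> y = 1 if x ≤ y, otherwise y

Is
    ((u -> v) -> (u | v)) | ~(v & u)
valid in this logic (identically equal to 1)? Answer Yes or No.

Counterexample: take u = 1/2, v = 1/2.
u -> v = 1/2 -> 1/2 = 1
u | v = 1/2 | 1/2 = 1/2
(u -> v) -> (u | v) = 1 -> 1/2 = 1/2
v & u = 1/2 & 1/2 = 1/2
~(v & u) = ~1/2 = 0
((u -> v) -> (u | v)) | ~(v & u) = 1/2 | 0 = 1/2
This gives 1/2 ≠ 1.

No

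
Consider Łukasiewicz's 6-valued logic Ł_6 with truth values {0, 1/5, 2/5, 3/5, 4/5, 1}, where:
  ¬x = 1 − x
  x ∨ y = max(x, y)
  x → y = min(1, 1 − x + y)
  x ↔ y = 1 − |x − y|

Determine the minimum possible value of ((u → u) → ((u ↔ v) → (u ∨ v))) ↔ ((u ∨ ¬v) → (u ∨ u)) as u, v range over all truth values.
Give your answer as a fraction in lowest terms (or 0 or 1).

3/5

Take u = 0, v = 2/5:
u → u = 0 → 0 = 1
u ↔ v = 0 ↔ 2/5 = 3/5
u ∨ v = 0 ∨ 2/5 = 2/5
(u ↔ v) → (u ∨ v) = 3/5 → 2/5 = 4/5
(u → u) → ((u ↔ v) → (u ∨ v)) = 1 → 4/5 = 4/5
¬v = ¬2/5 = 3/5
u ∨ ¬v = 0 ∨ 3/5 = 3/5
u ∨ u = 0 ∨ 0 = 0
(u ∨ ¬v) → (u ∨ u) = 3/5 → 0 = 2/5
((u → u) → ((u ↔ v) → (u ∨ v))) ↔ ((u ∨ ¬v) → (u ∨ u)) = 4/5 ↔ 2/5 = 3/5
No assignment yields a value below 3/5, so this is the minimum.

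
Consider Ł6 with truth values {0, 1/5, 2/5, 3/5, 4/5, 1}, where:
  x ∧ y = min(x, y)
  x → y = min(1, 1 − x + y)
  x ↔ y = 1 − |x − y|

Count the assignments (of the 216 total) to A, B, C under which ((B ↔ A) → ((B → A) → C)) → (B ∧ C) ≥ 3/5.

value 1: 26 assignments (counts)
value 4/5: 34 assignments (counts)
value 3/5: 53 assignments (counts)
value 2/5: 38 assignments
value 1/5: 38 assignments
value 0: 27 assignments
So 113 of the 216 assignments meet the threshold.

113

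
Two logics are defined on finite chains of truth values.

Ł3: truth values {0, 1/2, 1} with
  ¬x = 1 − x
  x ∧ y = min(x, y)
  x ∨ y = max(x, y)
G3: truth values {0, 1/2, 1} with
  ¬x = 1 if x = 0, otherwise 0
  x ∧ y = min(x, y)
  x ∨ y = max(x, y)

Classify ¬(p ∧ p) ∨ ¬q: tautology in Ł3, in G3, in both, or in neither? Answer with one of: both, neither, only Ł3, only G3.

neither

In Ł3: at p = 1/2, q = 1/2 the value is 1/2 — not a tautology.
In G3: at p = 1/2, q = 1/2 the value is 0 — not a tautology.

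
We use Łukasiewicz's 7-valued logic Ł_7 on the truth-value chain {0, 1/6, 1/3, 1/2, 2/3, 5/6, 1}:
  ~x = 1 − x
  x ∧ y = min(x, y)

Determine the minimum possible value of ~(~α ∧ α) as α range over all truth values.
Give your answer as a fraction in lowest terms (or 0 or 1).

Take α = 1/2:
~α = ~1/2 = 1/2
~α ∧ α = 1/2 ∧ 1/2 = 1/2
~(~α ∧ α) = ~1/2 = 1/2
No assignment yields a value below 1/2, so this is the minimum.

1/2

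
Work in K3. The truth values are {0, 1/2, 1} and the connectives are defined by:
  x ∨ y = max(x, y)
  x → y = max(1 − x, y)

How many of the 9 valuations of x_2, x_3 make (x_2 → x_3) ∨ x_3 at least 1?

x_2 = 0, x_3 = 0 ↦ 1  ≥
x_2 = 0, x_3 = 1/2 ↦ 1  ≥
x_2 = 0, x_3 = 1 ↦ 1  ≥
x_2 = 1/2, x_3 = 0 ↦ 1/2  <
x_2 = 1/2, x_3 = 1/2 ↦ 1/2  <
x_2 = 1/2, x_3 = 1 ↦ 1  ≥
x_2 = 1, x_3 = 0 ↦ 0  <
x_2 = 1, x_3 = 1/2 ↦ 1/2  <
x_2 = 1, x_3 = 1 ↦ 1  ≥
So 5 of the 9 assignments meet the threshold.

5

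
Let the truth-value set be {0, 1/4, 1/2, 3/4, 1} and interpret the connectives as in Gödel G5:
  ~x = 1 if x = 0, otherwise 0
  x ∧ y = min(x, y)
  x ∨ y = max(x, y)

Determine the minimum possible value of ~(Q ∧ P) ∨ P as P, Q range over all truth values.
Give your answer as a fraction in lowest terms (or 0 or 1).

Take P = 1/4, Q = 1/4:
Q ∧ P = 1/4 ∧ 1/4 = 1/4
~(Q ∧ P) = ~1/4 = 0
~(Q ∧ P) ∨ P = 0 ∨ 1/4 = 1/4
No assignment yields a value below 1/4, so this is the minimum.

1/4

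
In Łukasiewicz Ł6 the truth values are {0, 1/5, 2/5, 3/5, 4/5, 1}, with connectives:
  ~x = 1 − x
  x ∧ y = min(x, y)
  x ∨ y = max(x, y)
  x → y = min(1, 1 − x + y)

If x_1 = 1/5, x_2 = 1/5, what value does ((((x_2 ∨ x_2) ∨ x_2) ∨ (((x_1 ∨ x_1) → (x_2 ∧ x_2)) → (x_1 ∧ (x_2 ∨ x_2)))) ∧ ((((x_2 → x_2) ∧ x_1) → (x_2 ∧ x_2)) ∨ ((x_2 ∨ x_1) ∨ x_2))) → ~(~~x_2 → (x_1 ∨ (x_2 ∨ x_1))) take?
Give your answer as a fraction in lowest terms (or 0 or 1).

x_2 ∨ x_2 = 1/5 ∨ 1/5 = 1/5
(x_2 ∨ x_2) ∨ x_2 = 1/5 ∨ 1/5 = 1/5
x_1 ∨ x_1 = 1/5 ∨ 1/5 = 1/5
x_2 ∧ x_2 = 1/5 ∧ 1/5 = 1/5
(x_1 ∨ x_1) → (x_2 ∧ x_2) = 1/5 → 1/5 = 1
x_2 ∨ x_2 = 1/5 ∨ 1/5 = 1/5
x_1 ∧ (x_2 ∨ x_2) = 1/5 ∧ 1/5 = 1/5
((x_1 ∨ x_1) → (x_2 ∧ x_2)) → (x_1 ∧ (x_2 ∨ x_2)) = 1 → 1/5 = 1/5
((x_2 ∨ x_2) ∨ x_2) ∨ (((x_1 ∨ x_1) → (x_2 ∧ x_2)) → (x_1 ∧ (x_2 ∨ x_2))) = 1/5 ∨ 1/5 = 1/5
x_2 → x_2 = 1/5 → 1/5 = 1
(x_2 → x_2) ∧ x_1 = 1 ∧ 1/5 = 1/5
x_2 ∧ x_2 = 1/5 ∧ 1/5 = 1/5
((x_2 → x_2) ∧ x_1) → (x_2 ∧ x_2) = 1/5 → 1/5 = 1
x_2 ∨ x_1 = 1/5 ∨ 1/5 = 1/5
(x_2 ∨ x_1) ∨ x_2 = 1/5 ∨ 1/5 = 1/5
(((x_2 → x_2) ∧ x_1) → (x_2 ∧ x_2)) ∨ ((x_2 ∨ x_1) ∨ x_2) = 1 ∨ 1/5 = 1
(((x_2 ∨ x_2) ∨ x_2) ∨ (((x_1 ∨ x_1) → (x_2 ∧ x_2)) → (x_1 ∧ (x_2 ∨ x_2)))) ∧ ((((x_2 → x_2) ∧ x_1) → (x_2 ∧ x_2)) ∨ ((x_2 ∨ x_1) ∨ x_2)) = 1/5 ∧ 1 = 1/5
~x_2 = ~1/5 = 4/5
~~x_2 = ~4/5 = 1/5
x_2 ∨ x_1 = 1/5 ∨ 1/5 = 1/5
x_1 ∨ (x_2 ∨ x_1) = 1/5 ∨ 1/5 = 1/5
~~x_2 → (x_1 ∨ (x_2 ∨ x_1)) = 1/5 → 1/5 = 1
~(~~x_2 → (x_1 ∨ (x_2 ∨ x_1))) = ~1 = 0
((((x_2 ∨ x_2) ∨ x_2) ∨ (((x_1 ∨ x_1) → (x_2 ∧ x_2)) → (x_1 ∧ (x_2 ∨ x_2)))) ∧ ((((x_2 → x_2) ∧ x_1) → (x_2 ∧ x_2)) ∨ ((x_2 ∨ x_1) ∨ x_2))) → ~(~~x_2 → (x_1 ∨ (x_2 ∨ x_1))) = 1/5 → 0 = 4/5

4/5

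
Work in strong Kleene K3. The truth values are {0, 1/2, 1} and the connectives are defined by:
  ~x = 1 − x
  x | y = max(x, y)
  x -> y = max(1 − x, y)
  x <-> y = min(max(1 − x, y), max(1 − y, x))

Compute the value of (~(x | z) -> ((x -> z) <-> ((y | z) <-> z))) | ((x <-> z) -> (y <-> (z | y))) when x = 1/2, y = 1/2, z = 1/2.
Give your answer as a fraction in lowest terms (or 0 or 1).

x | z = 1/2 | 1/2 = 1/2
~(x | z) = ~1/2 = 1/2
x -> z = 1/2 -> 1/2 = 1/2
y | z = 1/2 | 1/2 = 1/2
(y | z) <-> z = 1/2 <-> 1/2 = 1/2
(x -> z) <-> ((y | z) <-> z) = 1/2 <-> 1/2 = 1/2
~(x | z) -> ((x -> z) <-> ((y | z) <-> z)) = 1/2 -> 1/2 = 1/2
x <-> z = 1/2 <-> 1/2 = 1/2
z | y = 1/2 | 1/2 = 1/2
y <-> (z | y) = 1/2 <-> 1/2 = 1/2
(x <-> z) -> (y <-> (z | y)) = 1/2 -> 1/2 = 1/2
(~(x | z) -> ((x -> z) <-> ((y | z) <-> z))) | ((x <-> z) -> (y <-> (z | y))) = 1/2 | 1/2 = 1/2

1/2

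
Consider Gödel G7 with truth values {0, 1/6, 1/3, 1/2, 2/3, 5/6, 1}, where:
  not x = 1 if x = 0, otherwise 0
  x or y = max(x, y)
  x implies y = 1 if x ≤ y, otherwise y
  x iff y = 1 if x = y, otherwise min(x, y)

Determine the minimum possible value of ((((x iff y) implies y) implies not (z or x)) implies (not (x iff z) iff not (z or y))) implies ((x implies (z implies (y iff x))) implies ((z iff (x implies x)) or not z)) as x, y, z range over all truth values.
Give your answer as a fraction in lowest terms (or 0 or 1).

1/6

Take x = 0, y = 1/6, z = 1/6:
x iff y = 0 iff 1/6 = 0
(x iff y) implies y = 0 implies 1/6 = 1
z or x = 1/6 or 0 = 1/6
not (z or x) = not 1/6 = 0
((x iff y) implies y) implies not (z or x) = 1 implies 0 = 0
x iff z = 0 iff 1/6 = 0
not (x iff z) = not 0 = 1
z or y = 1/6 or 1/6 = 1/6
not (z or y) = not 1/6 = 0
not (x iff z) iff not (z or y) = 1 iff 0 = 0
(((x iff y) implies y) implies not (z or x)) implies (not (x iff z) iff not (z or y)) = 0 implies 0 = 1
y iff x = 1/6 iff 0 = 0
z implies (y iff x) = 1/6 implies 0 = 0
x implies (z implies (y iff x)) = 0 implies 0 = 1
x implies x = 0 implies 0 = 1
z iff (x implies x) = 1/6 iff 1 = 1/6
not z = not 1/6 = 0
(z iff (x implies x)) or not z = 1/6 or 0 = 1/6
(x implies (z implies (y iff x))) implies ((z iff (x implies x)) or not z) = 1 implies 1/6 = 1/6
((((x iff y) implies y) implies not (z or x)) implies (not (x iff z) iff not (z or y))) implies ((x implies (z implies (y iff x))) implies ((z iff (x implies x)) or not z)) = 1 implies 1/6 = 1/6
No assignment yields a value below 1/6, so this is the minimum.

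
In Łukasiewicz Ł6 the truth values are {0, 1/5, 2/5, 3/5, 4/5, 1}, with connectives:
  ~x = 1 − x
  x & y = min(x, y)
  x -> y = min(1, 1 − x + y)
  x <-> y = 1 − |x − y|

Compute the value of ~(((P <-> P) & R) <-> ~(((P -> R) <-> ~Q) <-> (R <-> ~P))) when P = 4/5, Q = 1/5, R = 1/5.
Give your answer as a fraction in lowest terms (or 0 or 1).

P <-> P = 4/5 <-> 4/5 = 1
(P <-> P) & R = 1 & 1/5 = 1/5
P -> R = 4/5 -> 1/5 = 2/5
~Q = ~1/5 = 4/5
(P -> R) <-> ~Q = 2/5 <-> 4/5 = 3/5
~P = ~4/5 = 1/5
R <-> ~P = 1/5 <-> 1/5 = 1
((P -> R) <-> ~Q) <-> (R <-> ~P) = 3/5 <-> 1 = 3/5
~(((P -> R) <-> ~Q) <-> (R <-> ~P)) = ~3/5 = 2/5
((P <-> P) & R) <-> ~(((P -> R) <-> ~Q) <-> (R <-> ~P)) = 1/5 <-> 2/5 = 4/5
~(((P <-> P) & R) <-> ~(((P -> R) <-> ~Q) <-> (R <-> ~P))) = ~4/5 = 1/5

1/5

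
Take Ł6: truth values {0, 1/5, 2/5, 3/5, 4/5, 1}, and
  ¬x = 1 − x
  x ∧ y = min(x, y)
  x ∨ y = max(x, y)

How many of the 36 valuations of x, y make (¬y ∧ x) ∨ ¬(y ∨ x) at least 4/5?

8

value 1: 2 assignments (counts)
value 4/5: 6 assignments (counts)
value 3/5: 10 assignments
value 2/5: 6 assignments
value 1/5: 6 assignments
value 0: 6 assignments
So 8 of the 36 assignments meet the threshold.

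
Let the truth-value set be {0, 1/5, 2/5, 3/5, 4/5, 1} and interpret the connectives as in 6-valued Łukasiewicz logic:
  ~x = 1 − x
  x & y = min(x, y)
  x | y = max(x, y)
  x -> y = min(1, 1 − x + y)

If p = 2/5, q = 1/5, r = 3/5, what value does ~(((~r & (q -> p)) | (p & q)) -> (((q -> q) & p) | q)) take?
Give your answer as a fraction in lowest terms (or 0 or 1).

0

~r = ~3/5 = 2/5
q -> p = 1/5 -> 2/5 = 1
~r & (q -> p) = 2/5 & 1 = 2/5
p & q = 2/5 & 1/5 = 1/5
(~r & (q -> p)) | (p & q) = 2/5 | 1/5 = 2/5
q -> q = 1/5 -> 1/5 = 1
(q -> q) & p = 1 & 2/5 = 2/5
((q -> q) & p) | q = 2/5 | 1/5 = 2/5
((~r & (q -> p)) | (p & q)) -> (((q -> q) & p) | q) = 2/5 -> 2/5 = 1
~(((~r & (q -> p)) | (p & q)) -> (((q -> q) & p) | q)) = ~1 = 0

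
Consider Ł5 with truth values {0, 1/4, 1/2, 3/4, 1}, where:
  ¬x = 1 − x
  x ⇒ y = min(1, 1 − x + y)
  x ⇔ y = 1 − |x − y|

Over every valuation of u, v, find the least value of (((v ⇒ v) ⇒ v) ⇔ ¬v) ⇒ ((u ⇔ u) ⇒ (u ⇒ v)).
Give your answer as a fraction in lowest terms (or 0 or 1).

Take u = 1, v = 1/2:
v ⇒ v = 1/2 ⇒ 1/2 = 1
(v ⇒ v) ⇒ v = 1 ⇒ 1/2 = 1/2
¬v = ¬1/2 = 1/2
((v ⇒ v) ⇒ v) ⇔ ¬v = 1/2 ⇔ 1/2 = 1
u ⇔ u = 1 ⇔ 1 = 1
u ⇒ v = 1 ⇒ 1/2 = 1/2
(u ⇔ u) ⇒ (u ⇒ v) = 1 ⇒ 1/2 = 1/2
(((v ⇒ v) ⇒ v) ⇔ ¬v) ⇒ ((u ⇔ u) ⇒ (u ⇒ v)) = 1 ⇒ 1/2 = 1/2
No assignment yields a value below 1/2, so this is the minimum.

1/2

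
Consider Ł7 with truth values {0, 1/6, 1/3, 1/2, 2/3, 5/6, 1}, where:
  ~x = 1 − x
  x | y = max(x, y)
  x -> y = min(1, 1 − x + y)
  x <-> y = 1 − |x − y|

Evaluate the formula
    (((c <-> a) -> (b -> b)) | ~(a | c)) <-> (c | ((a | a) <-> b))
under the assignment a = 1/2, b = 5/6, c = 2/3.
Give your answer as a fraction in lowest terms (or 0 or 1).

c <-> a = 2/3 <-> 1/2 = 5/6
b -> b = 5/6 -> 5/6 = 1
(c <-> a) -> (b -> b) = 5/6 -> 1 = 1
a | c = 1/2 | 2/3 = 2/3
~(a | c) = ~2/3 = 1/3
((c <-> a) -> (b -> b)) | ~(a | c) = 1 | 1/3 = 1
a | a = 1/2 | 1/2 = 1/2
(a | a) <-> b = 1/2 <-> 5/6 = 2/3
c | ((a | a) <-> b) = 2/3 | 2/3 = 2/3
(((c <-> a) -> (b -> b)) | ~(a | c)) <-> (c | ((a | a) <-> b)) = 1 <-> 2/3 = 2/3

2/3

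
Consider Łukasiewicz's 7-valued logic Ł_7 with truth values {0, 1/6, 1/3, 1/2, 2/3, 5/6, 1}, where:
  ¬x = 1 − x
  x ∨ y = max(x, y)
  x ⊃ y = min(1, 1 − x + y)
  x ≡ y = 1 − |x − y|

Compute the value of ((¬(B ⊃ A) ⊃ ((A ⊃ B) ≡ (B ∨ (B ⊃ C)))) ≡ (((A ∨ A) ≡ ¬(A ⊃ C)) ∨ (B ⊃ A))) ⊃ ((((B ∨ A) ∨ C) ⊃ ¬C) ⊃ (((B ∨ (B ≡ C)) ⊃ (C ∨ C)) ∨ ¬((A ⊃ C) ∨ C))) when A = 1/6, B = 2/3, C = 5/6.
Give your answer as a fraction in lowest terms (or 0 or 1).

B ⊃ A = 2/3 ⊃ 1/6 = 1/2
¬(B ⊃ A) = ¬1/2 = 1/2
A ⊃ B = 1/6 ⊃ 2/3 = 1
B ⊃ C = 2/3 ⊃ 5/6 = 1
B ∨ (B ⊃ C) = 2/3 ∨ 1 = 1
(A ⊃ B) ≡ (B ∨ (B ⊃ C)) = 1 ≡ 1 = 1
¬(B ⊃ A) ⊃ ((A ⊃ B) ≡ (B ∨ (B ⊃ C))) = 1/2 ⊃ 1 = 1
A ∨ A = 1/6 ∨ 1/6 = 1/6
A ⊃ C = 1/6 ⊃ 5/6 = 1
¬(A ⊃ C) = ¬1 = 0
(A ∨ A) ≡ ¬(A ⊃ C) = 1/6 ≡ 0 = 5/6
B ⊃ A = 2/3 ⊃ 1/6 = 1/2
((A ∨ A) ≡ ¬(A ⊃ C)) ∨ (B ⊃ A) = 5/6 ∨ 1/2 = 5/6
(¬(B ⊃ A) ⊃ ((A ⊃ B) ≡ (B ∨ (B ⊃ C)))) ≡ (((A ∨ A) ≡ ¬(A ⊃ C)) ∨ (B ⊃ A)) = 1 ≡ 5/6 = 5/6
B ∨ A = 2/3 ∨ 1/6 = 2/3
(B ∨ A) ∨ C = 2/3 ∨ 5/6 = 5/6
¬C = ¬5/6 = 1/6
((B ∨ A) ∨ C) ⊃ ¬C = 5/6 ⊃ 1/6 = 1/3
B ≡ C = 2/3 ≡ 5/6 = 5/6
B ∨ (B ≡ C) = 2/3 ∨ 5/6 = 5/6
C ∨ C = 5/6 ∨ 5/6 = 5/6
(B ∨ (B ≡ C)) ⊃ (C ∨ C) = 5/6 ⊃ 5/6 = 1
A ⊃ C = 1/6 ⊃ 5/6 = 1
(A ⊃ C) ∨ C = 1 ∨ 5/6 = 1
¬((A ⊃ C) ∨ C) = ¬1 = 0
((B ∨ (B ≡ C)) ⊃ (C ∨ C)) ∨ ¬((A ⊃ C) ∨ C) = 1 ∨ 0 = 1
(((B ∨ A) ∨ C) ⊃ ¬C) ⊃ (((B ∨ (B ≡ C)) ⊃ (C ∨ C)) ∨ ¬((A ⊃ C) ∨ C)) = 1/3 ⊃ 1 = 1
((¬(B ⊃ A) ⊃ ((A ⊃ B) ≡ (B ∨ (B ⊃ C)))) ≡ (((A ∨ A) ≡ ¬(A ⊃ C)) ∨ (B ⊃ A))) ⊃ ((((B ∨ A) ∨ C) ⊃ ¬C) ⊃ (((B ∨ (B ≡ C)) ⊃ (C ∨ C)) ∨ ¬((A ⊃ C) ∨ C))) = 5/6 ⊃ 1 = 1

1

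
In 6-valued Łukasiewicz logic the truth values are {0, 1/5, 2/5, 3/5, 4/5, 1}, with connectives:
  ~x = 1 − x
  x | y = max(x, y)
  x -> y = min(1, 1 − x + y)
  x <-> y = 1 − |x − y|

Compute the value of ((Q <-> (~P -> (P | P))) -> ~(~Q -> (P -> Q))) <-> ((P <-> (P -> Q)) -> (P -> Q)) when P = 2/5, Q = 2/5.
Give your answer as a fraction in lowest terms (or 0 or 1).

~P = ~2/5 = 3/5
P | P = 2/5 | 2/5 = 2/5
~P -> (P | P) = 3/5 -> 2/5 = 4/5
Q <-> (~P -> (P | P)) = 2/5 <-> 4/5 = 3/5
~Q = ~2/5 = 3/5
P -> Q = 2/5 -> 2/5 = 1
~Q -> (P -> Q) = 3/5 -> 1 = 1
~(~Q -> (P -> Q)) = ~1 = 0
(Q <-> (~P -> (P | P))) -> ~(~Q -> (P -> Q)) = 3/5 -> 0 = 2/5
P -> Q = 2/5 -> 2/5 = 1
P <-> (P -> Q) = 2/5 <-> 1 = 2/5
P -> Q = 2/5 -> 2/5 = 1
(P <-> (P -> Q)) -> (P -> Q) = 2/5 -> 1 = 1
((Q <-> (~P -> (P | P))) -> ~(~Q -> (P -> Q))) <-> ((P <-> (P -> Q)) -> (P -> Q)) = 2/5 <-> 1 = 2/5

2/5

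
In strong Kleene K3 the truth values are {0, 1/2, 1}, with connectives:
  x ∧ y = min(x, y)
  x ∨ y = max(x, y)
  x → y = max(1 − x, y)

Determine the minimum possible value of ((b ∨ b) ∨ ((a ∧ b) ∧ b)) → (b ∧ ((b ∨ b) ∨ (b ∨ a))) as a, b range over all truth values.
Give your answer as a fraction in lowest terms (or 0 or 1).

Take a = 0, b = 1/2:
b ∨ b = 1/2 ∨ 1/2 = 1/2
a ∧ b = 0 ∧ 1/2 = 0
(a ∧ b) ∧ b = 0 ∧ 1/2 = 0
(b ∨ b) ∨ ((a ∧ b) ∧ b) = 1/2 ∨ 0 = 1/2
b ∨ b = 1/2 ∨ 1/2 = 1/2
b ∨ a = 1/2 ∨ 0 = 1/2
(b ∨ b) ∨ (b ∨ a) = 1/2 ∨ 1/2 = 1/2
b ∧ ((b ∨ b) ∨ (b ∨ a)) = 1/2 ∧ 1/2 = 1/2
((b ∨ b) ∨ ((a ∧ b) ∧ b)) → (b ∧ ((b ∨ b) ∨ (b ∨ a))) = 1/2 → 1/2 = 1/2
No assignment yields a value below 1/2, so this is the minimum.

1/2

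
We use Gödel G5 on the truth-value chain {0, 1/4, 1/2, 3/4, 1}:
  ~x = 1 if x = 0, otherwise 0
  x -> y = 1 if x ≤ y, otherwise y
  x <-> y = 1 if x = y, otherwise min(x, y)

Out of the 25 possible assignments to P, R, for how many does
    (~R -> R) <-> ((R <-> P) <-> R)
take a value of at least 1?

value 1: 8 assignments (counts)
value 3/4: 2 assignments
value 1/2: 3 assignments
value 1/4: 4 assignments
value 0: 8 assignments
So 8 of the 25 assignments meet the threshold.

8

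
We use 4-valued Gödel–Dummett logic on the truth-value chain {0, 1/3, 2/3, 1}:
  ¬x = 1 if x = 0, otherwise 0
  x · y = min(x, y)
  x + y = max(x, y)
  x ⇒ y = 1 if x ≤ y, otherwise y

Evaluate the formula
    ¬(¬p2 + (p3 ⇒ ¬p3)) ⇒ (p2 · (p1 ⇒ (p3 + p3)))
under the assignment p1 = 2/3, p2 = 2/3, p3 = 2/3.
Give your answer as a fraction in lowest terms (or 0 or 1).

¬p2 = ¬2/3 = 0
¬p3 = ¬2/3 = 0
p3 ⇒ ¬p3 = 2/3 ⇒ 0 = 0
¬p2 + (p3 ⇒ ¬p3) = 0 + 0 = 0
¬(¬p2 + (p3 ⇒ ¬p3)) = ¬0 = 1
p3 + p3 = 2/3 + 2/3 = 2/3
p1 ⇒ (p3 + p3) = 2/3 ⇒ 2/3 = 1
p2 · (p1 ⇒ (p3 + p3)) = 2/3 · 1 = 2/3
¬(¬p2 + (p3 ⇒ ¬p3)) ⇒ (p2 · (p1 ⇒ (p3 + p3))) = 1 ⇒ 2/3 = 2/3

2/3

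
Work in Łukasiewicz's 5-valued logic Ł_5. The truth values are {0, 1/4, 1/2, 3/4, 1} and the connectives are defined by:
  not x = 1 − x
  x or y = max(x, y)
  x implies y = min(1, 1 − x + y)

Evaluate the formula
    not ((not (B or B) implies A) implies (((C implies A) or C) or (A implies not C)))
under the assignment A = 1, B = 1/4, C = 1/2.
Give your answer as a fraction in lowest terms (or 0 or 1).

0

B or B = 1/4 or 1/4 = 1/4
not (B or B) = not 1/4 = 3/4
not (B or B) implies A = 3/4 implies 1 = 1
C implies A = 1/2 implies 1 = 1
(C implies A) or C = 1 or 1/2 = 1
not C = not 1/2 = 1/2
A implies not C = 1 implies 1/2 = 1/2
((C implies A) or C) or (A implies not C) = 1 or 1/2 = 1
(not (B or B) implies A) implies (((C implies A) or C) or (A implies not C)) = 1 implies 1 = 1
not ((not (B or B) implies A) implies (((C implies A) or C) or (A implies not C))) = not 1 = 0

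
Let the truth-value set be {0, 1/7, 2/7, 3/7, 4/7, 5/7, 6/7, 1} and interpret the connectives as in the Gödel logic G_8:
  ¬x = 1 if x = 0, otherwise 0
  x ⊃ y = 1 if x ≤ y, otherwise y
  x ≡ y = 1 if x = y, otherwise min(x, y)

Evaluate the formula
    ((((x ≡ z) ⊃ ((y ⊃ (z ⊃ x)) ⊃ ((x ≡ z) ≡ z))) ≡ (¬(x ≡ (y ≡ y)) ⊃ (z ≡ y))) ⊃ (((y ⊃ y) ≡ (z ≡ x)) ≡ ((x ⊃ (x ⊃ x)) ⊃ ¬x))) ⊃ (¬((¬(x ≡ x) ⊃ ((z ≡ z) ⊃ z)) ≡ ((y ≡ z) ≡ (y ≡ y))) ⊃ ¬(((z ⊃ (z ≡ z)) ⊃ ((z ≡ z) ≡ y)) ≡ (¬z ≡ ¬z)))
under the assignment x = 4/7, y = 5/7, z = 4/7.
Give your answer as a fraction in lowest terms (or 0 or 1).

1

x ≡ z = 4/7 ≡ 4/7 = 1
z ⊃ x = 4/7 ⊃ 4/7 = 1
y ⊃ (z ⊃ x) = 5/7 ⊃ 1 = 1
x ≡ z = 4/7 ≡ 4/7 = 1
(x ≡ z) ≡ z = 1 ≡ 4/7 = 4/7
(y ⊃ (z ⊃ x)) ⊃ ((x ≡ z) ≡ z) = 1 ⊃ 4/7 = 4/7
(x ≡ z) ⊃ ((y ⊃ (z ⊃ x)) ⊃ ((x ≡ z) ≡ z)) = 1 ⊃ 4/7 = 4/7
y ≡ y = 5/7 ≡ 5/7 = 1
x ≡ (y ≡ y) = 4/7 ≡ 1 = 4/7
¬(x ≡ (y ≡ y)) = ¬4/7 = 0
z ≡ y = 4/7 ≡ 5/7 = 4/7
¬(x ≡ (y ≡ y)) ⊃ (z ≡ y) = 0 ⊃ 4/7 = 1
((x ≡ z) ⊃ ((y ⊃ (z ⊃ x)) ⊃ ((x ≡ z) ≡ z))) ≡ (¬(x ≡ (y ≡ y)) ⊃ (z ≡ y)) = 4/7 ≡ 1 = 4/7
y ⊃ y = 5/7 ⊃ 5/7 = 1
z ≡ x = 4/7 ≡ 4/7 = 1
(y ⊃ y) ≡ (z ≡ x) = 1 ≡ 1 = 1
x ⊃ x = 4/7 ⊃ 4/7 = 1
x ⊃ (x ⊃ x) = 4/7 ⊃ 1 = 1
¬x = ¬4/7 = 0
(x ⊃ (x ⊃ x)) ⊃ ¬x = 1 ⊃ 0 = 0
((y ⊃ y) ≡ (z ≡ x)) ≡ ((x ⊃ (x ⊃ x)) ⊃ ¬x) = 1 ≡ 0 = 0
(((x ≡ z) ⊃ ((y ⊃ (z ⊃ x)) ⊃ ((x ≡ z) ≡ z))) ≡ (¬(x ≡ (y ≡ y)) ⊃ (z ≡ y))) ⊃ (((y ⊃ y) ≡ (z ≡ x)) ≡ ((x ⊃ (x ⊃ x)) ⊃ ¬x)) = 4/7 ⊃ 0 = 0
x ≡ x = 4/7 ≡ 4/7 = 1
¬(x ≡ x) = ¬1 = 0
z ≡ z = 4/7 ≡ 4/7 = 1
(z ≡ z) ⊃ z = 1 ⊃ 4/7 = 4/7
¬(x ≡ x) ⊃ ((z ≡ z) ⊃ z) = 0 ⊃ 4/7 = 1
y ≡ z = 5/7 ≡ 4/7 = 4/7
y ≡ y = 5/7 ≡ 5/7 = 1
(y ≡ z) ≡ (y ≡ y) = 4/7 ≡ 1 = 4/7
(¬(x ≡ x) ⊃ ((z ≡ z) ⊃ z)) ≡ ((y ≡ z) ≡ (y ≡ y)) = 1 ≡ 4/7 = 4/7
¬((¬(x ≡ x) ⊃ ((z ≡ z) ⊃ z)) ≡ ((y ≡ z) ≡ (y ≡ y))) = ¬4/7 = 0
z ≡ z = 4/7 ≡ 4/7 = 1
z ⊃ (z ≡ z) = 4/7 ⊃ 1 = 1
z ≡ z = 4/7 ≡ 4/7 = 1
(z ≡ z) ≡ y = 1 ≡ 5/7 = 5/7
(z ⊃ (z ≡ z)) ⊃ ((z ≡ z) ≡ y) = 1 ⊃ 5/7 = 5/7
¬z = ¬4/7 = 0
¬z = ¬4/7 = 0
¬z ≡ ¬z = 0 ≡ 0 = 1
((z ⊃ (z ≡ z)) ⊃ ((z ≡ z) ≡ y)) ≡ (¬z ≡ ¬z) = 5/7 ≡ 1 = 5/7
¬(((z ⊃ (z ≡ z)) ⊃ ((z ≡ z) ≡ y)) ≡ (¬z ≡ ¬z)) = ¬5/7 = 0
¬((¬(x ≡ x) ⊃ ((z ≡ z) ⊃ z)) ≡ ((y ≡ z) ≡ (y ≡ y))) ⊃ ¬(((z ⊃ (z ≡ z)) ⊃ ((z ≡ z) ≡ y)) ≡ (¬z ≡ ¬z)) = 0 ⊃ 0 = 1
((((x ≡ z) ⊃ ((y ⊃ (z ⊃ x)) ⊃ ((x ≡ z) ≡ z))) ≡ (¬(x ≡ (y ≡ y)) ⊃ (z ≡ y))) ⊃ (((y ⊃ y) ≡ (z ≡ x)) ≡ ((x ⊃ (x ⊃ x)) ⊃ ¬x))) ⊃ (¬((¬(x ≡ x) ⊃ ((z ≡ z) ⊃ z)) ≡ ((y ≡ z) ≡ (y ≡ y))) ⊃ ¬(((z ⊃ (z ≡ z)) ⊃ ((z ≡ z) ≡ y)) ≡ (¬z ≡ ¬z))) = 0 ⊃ 1 = 1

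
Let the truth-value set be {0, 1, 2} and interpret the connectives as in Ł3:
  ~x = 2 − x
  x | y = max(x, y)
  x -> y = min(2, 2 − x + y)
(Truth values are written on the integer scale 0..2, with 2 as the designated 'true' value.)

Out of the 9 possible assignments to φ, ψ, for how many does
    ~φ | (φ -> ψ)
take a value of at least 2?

φ = 0, ψ = 0 ↦ 2  ≥
φ = 0, ψ = 1 ↦ 2  ≥
φ = 0, ψ = 2 ↦ 2  ≥
φ = 1, ψ = 0 ↦ 1  <
φ = 1, ψ = 1 ↦ 2  ≥
φ = 1, ψ = 2 ↦ 2  ≥
φ = 2, ψ = 0 ↦ 0  <
φ = 2, ψ = 1 ↦ 1  <
φ = 2, ψ = 2 ↦ 2  ≥
So 6 of the 9 assignments meet the threshold.

6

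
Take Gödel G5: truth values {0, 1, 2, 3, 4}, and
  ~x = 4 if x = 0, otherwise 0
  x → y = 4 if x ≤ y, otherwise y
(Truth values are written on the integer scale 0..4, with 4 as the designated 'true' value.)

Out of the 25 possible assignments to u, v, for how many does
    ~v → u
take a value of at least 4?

value 4: 21 assignments (counts)
value 3: 1 assignment
value 2: 1 assignment
value 1: 1 assignment
value 0: 1 assignment
So 21 of the 25 assignments meet the threshold.

21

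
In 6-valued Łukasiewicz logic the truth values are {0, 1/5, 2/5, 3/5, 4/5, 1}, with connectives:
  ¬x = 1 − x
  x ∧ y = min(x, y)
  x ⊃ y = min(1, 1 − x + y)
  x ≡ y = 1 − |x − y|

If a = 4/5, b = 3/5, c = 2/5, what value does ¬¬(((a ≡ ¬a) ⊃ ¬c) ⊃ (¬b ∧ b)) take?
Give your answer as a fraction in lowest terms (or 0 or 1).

2/5

¬a = ¬4/5 = 1/5
a ≡ ¬a = 4/5 ≡ 1/5 = 2/5
¬c = ¬2/5 = 3/5
(a ≡ ¬a) ⊃ ¬c = 2/5 ⊃ 3/5 = 1
¬b = ¬3/5 = 2/5
¬b ∧ b = 2/5 ∧ 3/5 = 2/5
((a ≡ ¬a) ⊃ ¬c) ⊃ (¬b ∧ b) = 1 ⊃ 2/5 = 2/5
¬(((a ≡ ¬a) ⊃ ¬c) ⊃ (¬b ∧ b)) = ¬2/5 = 3/5
¬¬(((a ≡ ¬a) ⊃ ¬c) ⊃ (¬b ∧ b)) = ¬3/5 = 2/5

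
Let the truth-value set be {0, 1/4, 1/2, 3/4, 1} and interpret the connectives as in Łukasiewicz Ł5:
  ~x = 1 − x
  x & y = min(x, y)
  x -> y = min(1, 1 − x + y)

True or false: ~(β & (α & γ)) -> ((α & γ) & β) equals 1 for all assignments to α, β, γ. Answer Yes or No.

Counterexample: take α = 0, β = 0, γ = 0.
α & γ = 0 & 0 = 0
β & (α & γ) = 0 & 0 = 0
~(β & (α & γ)) = ~0 = 1
(α & γ) & β = 0 & 0 = 0
~(β & (α & γ)) -> ((α & γ) & β) = 1 -> 0 = 0
This gives 0 ≠ 1.

No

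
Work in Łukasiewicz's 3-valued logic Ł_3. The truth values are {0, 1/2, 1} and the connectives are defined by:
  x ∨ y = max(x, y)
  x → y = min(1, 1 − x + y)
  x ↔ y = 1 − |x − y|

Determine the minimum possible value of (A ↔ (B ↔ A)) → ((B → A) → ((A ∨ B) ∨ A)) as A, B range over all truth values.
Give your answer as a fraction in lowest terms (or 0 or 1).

Take A = 1/2, B = 0:
B ↔ A = 0 ↔ 1/2 = 1/2
A ↔ (B ↔ A) = 1/2 ↔ 1/2 = 1
B → A = 0 → 1/2 = 1
A ∨ B = 1/2 ∨ 0 = 1/2
(A ∨ B) ∨ A = 1/2 ∨ 1/2 = 1/2
(B → A) → ((A ∨ B) ∨ A) = 1 → 1/2 = 1/2
(A ↔ (B ↔ A)) → ((B → A) → ((A ∨ B) ∨ A)) = 1 → 1/2 = 1/2
No assignment yields a value below 1/2, so this is the minimum.

1/2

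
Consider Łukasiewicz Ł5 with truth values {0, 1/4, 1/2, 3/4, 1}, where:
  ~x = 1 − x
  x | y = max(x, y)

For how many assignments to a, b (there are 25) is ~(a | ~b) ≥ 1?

1

value 1: 1 assignment (counts)
value 3/4: 3 assignments
value 1/2: 5 assignments
value 1/4: 7 assignments
value 0: 9 assignments
So 1 of the 25 assignments meets the threshold.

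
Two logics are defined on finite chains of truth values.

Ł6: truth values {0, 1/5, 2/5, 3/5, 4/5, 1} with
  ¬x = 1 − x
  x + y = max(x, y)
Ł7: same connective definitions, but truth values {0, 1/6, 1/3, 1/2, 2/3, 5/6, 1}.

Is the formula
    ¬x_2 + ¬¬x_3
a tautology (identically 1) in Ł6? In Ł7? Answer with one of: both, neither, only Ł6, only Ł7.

neither

In Ł6: at x_2 = 1/5, x_3 = 0 the value is 4/5 — not a tautology.
In Ł7: at x_2 = 1/6, x_3 = 0 the value is 5/6 — not a tautology.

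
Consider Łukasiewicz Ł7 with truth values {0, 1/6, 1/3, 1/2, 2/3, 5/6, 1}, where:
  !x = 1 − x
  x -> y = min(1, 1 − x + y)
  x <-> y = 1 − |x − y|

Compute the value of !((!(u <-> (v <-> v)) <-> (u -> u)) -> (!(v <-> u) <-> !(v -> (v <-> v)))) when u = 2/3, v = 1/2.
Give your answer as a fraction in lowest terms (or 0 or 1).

0

v <-> v = 1/2 <-> 1/2 = 1
u <-> (v <-> v) = 2/3 <-> 1 = 2/3
!(u <-> (v <-> v)) = !2/3 = 1/3
u -> u = 2/3 -> 2/3 = 1
!(u <-> (v <-> v)) <-> (u -> u) = 1/3 <-> 1 = 1/3
v <-> u = 1/2 <-> 2/3 = 5/6
!(v <-> u) = !5/6 = 1/6
v <-> v = 1/2 <-> 1/2 = 1
v -> (v <-> v) = 1/2 -> 1 = 1
!(v -> (v <-> v)) = !1 = 0
!(v <-> u) <-> !(v -> (v <-> v)) = 1/6 <-> 0 = 5/6
(!(u <-> (v <-> v)) <-> (u -> u)) -> (!(v <-> u) <-> !(v -> (v <-> v))) = 1/3 -> 5/6 = 1
!((!(u <-> (v <-> v)) <-> (u -> u)) -> (!(v <-> u) <-> !(v -> (v <-> v)))) = !1 = 0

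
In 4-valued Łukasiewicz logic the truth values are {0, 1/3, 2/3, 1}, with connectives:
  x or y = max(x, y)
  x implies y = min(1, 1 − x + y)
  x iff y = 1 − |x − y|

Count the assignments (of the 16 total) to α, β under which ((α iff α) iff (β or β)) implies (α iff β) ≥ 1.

12

α = 0, β = 0 ↦ 1  ≥
α = 0, β = 1/3 ↦ 1  ≥
α = 0, β = 2/3 ↦ 2/3  <
α = 0, β = 1 ↦ 0  <
α = 1/3, β = 0 ↦ 1  ≥
α = 1/3, β = 1/3 ↦ 1  ≥
α = 1/3, β = 2/3 ↦ 1  ≥
α = 1/3, β = 1 ↦ 1/3  <
α = 2/3, β = 0 ↦ 1  ≥
α = 2/3, β = 1/3 ↦ 1  ≥
α = 2/3, β = 2/3 ↦ 1  ≥
α = 2/3, β = 1 ↦ 2/3  <
α = 1, β = 0 ↦ 1  ≥
α = 1, β = 1/3 ↦ 1  ≥
α = 1, β = 2/3 ↦ 1  ≥
α = 1, β = 1 ↦ 1  ≥
So 12 of the 16 assignments meet the threshold.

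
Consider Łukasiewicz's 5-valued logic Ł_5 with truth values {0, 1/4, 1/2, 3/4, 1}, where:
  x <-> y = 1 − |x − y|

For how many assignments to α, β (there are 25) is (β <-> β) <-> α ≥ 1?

5

value 1: 5 assignments (counts)
value 3/4: 5 assignments
value 1/2: 5 assignments
value 1/4: 5 assignments
value 0: 5 assignments
So 5 of the 25 assignments meet the threshold.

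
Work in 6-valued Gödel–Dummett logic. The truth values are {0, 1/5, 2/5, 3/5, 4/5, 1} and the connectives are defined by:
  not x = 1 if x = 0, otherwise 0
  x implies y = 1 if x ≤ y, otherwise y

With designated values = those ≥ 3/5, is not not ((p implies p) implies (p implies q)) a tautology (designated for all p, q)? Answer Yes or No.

Counterexample: take p = 1/5, q = 0.
p implies p = 1/5 implies 1/5 = 1
p implies q = 1/5 implies 0 = 0
(p implies p) implies (p implies q) = 1 implies 0 = 0
not ((p implies p) implies (p implies q)) = not 0 = 1
not not ((p implies p) implies (p implies q)) = not 1 = 0
This gives 0, which is below 3/5.

No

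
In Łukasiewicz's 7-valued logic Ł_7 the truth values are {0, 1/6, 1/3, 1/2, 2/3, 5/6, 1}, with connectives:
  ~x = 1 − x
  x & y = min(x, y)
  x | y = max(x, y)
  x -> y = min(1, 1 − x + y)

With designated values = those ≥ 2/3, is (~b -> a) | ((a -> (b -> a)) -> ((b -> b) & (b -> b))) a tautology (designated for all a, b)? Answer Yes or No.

At a = 1/6, b = 1/2, for instance:
~b = ~1/2 = 1/2
~b -> a = 1/2 -> 1/6 = 2/3
b -> a = 1/2 -> 1/6 = 2/3
a -> (b -> a) = 1/6 -> 2/3 = 1
b -> b = 1/2 -> 1/2 = 1
b -> b = 1/2 -> 1/2 = 1
(b -> b) & (b -> b) = 1 & 1 = 1
(a -> (b -> a)) -> ((b -> b) & (b -> b)) = 1 -> 1 = 1
(~b -> a) | ((a -> (b -> a)) -> ((b -> b) & (b -> b))) = 2/3 | 1 = 1
and checking the remaining 48 assignments likewise gives ≥ 2/3 in every case.

Yes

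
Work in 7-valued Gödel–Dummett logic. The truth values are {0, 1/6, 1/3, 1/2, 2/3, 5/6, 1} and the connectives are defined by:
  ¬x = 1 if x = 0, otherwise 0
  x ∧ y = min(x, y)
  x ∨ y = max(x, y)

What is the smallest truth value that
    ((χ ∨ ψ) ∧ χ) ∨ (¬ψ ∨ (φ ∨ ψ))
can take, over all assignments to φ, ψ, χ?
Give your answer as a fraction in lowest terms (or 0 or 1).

Take φ = 0, ψ = 1/6, χ = 0:
χ ∨ ψ = 0 ∨ 1/6 = 1/6
(χ ∨ ψ) ∧ χ = 1/6 ∧ 0 = 0
¬ψ = ¬1/6 = 0
φ ∨ ψ = 0 ∨ 1/6 = 1/6
¬ψ ∨ (φ ∨ ψ) = 0 ∨ 1/6 = 1/6
((χ ∨ ψ) ∧ χ) ∨ (¬ψ ∨ (φ ∨ ψ)) = 0 ∨ 1/6 = 1/6
No assignment yields a value below 1/6, so this is the minimum.

1/6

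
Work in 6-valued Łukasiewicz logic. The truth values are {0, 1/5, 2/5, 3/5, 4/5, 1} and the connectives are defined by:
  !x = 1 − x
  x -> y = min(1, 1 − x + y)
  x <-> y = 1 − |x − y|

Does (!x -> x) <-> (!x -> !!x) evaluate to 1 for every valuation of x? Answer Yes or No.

Yes

x = 0 ↦ 1
x = 1/5 ↦ 1
x = 2/5 ↦ 1
x = 3/5 ↦ 1
x = 4/5 ↦ 1
x = 1 ↦ 1
Every assignment gives a value ≥ 1.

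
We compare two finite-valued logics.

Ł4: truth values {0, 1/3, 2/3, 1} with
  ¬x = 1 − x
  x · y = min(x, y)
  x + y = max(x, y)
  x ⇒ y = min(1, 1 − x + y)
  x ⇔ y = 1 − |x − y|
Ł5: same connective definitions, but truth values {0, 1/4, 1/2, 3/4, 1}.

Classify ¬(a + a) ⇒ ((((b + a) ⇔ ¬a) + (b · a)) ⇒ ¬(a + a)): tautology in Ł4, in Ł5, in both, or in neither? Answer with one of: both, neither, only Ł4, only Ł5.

In Ł4: every assignment gives 1 — tautology.
In Ł5: every assignment gives 1 — tautology.

both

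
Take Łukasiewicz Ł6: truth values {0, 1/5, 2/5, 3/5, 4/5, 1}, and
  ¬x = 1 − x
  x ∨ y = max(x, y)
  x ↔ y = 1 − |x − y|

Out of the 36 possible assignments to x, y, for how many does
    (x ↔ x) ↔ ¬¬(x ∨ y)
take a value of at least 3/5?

value 1: 11 assignments (counts)
value 4/5: 9 assignments (counts)
value 3/5: 7 assignments (counts)
value 2/5: 5 assignments
value 1/5: 3 assignments
value 0: 1 assignment
So 27 of the 36 assignments meet the threshold.

27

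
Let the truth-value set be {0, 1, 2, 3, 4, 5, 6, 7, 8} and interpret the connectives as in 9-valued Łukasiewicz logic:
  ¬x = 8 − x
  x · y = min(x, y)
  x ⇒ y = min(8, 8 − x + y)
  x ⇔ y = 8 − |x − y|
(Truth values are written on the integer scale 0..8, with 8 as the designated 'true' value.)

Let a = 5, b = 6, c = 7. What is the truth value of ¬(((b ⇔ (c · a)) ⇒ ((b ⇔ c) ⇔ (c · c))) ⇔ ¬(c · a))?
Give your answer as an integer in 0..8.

5

c · a = 7 · 5 = 5
b ⇔ (c · a) = 6 ⇔ 5 = 7
b ⇔ c = 6 ⇔ 7 = 7
c · c = 7 · 7 = 7
(b ⇔ c) ⇔ (c · c) = 7 ⇔ 7 = 8
(b ⇔ (c · a)) ⇒ ((b ⇔ c) ⇔ (c · c)) = 7 ⇒ 8 = 8
c · a = 7 · 5 = 5
¬(c · a) = ¬5 = 3
((b ⇔ (c · a)) ⇒ ((b ⇔ c) ⇔ (c · c))) ⇔ ¬(c · a) = 8 ⇔ 3 = 3
¬(((b ⇔ (c · a)) ⇒ ((b ⇔ c) ⇔ (c · c))) ⇔ ¬(c · a)) = ¬3 = 5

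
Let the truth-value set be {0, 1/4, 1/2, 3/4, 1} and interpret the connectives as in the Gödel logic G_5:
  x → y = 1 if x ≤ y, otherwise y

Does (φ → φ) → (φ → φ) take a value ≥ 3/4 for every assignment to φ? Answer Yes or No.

Yes

φ = 0 ↦ 1
φ = 1/4 ↦ 1
φ = 1/2 ↦ 1
φ = 3/4 ↦ 1
φ = 1 ↦ 1
Every assignment gives a value ≥ 3/4.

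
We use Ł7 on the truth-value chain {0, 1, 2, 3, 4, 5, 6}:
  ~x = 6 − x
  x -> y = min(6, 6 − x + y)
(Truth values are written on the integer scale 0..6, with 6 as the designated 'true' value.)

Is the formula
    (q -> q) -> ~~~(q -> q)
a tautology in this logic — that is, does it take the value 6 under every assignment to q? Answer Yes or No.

No

Counterexample: take q = 0.
q -> q = 0 -> 0 = 6
q -> q = 0 -> 0 = 6
~(q -> q) = ~6 = 0
~~(q -> q) = ~0 = 6
~~~(q -> q) = ~6 = 0
(q -> q) -> ~~~(q -> q) = 6 -> 0 = 0
This gives 0 ≠ 6.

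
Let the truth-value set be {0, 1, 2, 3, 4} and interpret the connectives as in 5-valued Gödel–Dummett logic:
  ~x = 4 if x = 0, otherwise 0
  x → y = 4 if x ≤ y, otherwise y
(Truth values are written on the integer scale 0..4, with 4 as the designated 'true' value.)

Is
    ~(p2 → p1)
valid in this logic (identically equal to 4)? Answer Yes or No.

Counterexample: take p1 = 0, p2 = 0.
p2 → p1 = 0 → 0 = 4
~(p2 → p1) = ~4 = 0
This gives 0 ≠ 4.

No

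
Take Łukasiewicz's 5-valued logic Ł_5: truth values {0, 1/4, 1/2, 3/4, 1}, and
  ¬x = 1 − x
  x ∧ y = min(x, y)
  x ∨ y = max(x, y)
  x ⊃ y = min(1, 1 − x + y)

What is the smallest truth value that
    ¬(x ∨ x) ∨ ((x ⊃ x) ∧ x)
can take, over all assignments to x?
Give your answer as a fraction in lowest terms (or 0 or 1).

Take x = 1/2:
x ∨ x = 1/2 ∨ 1/2 = 1/2
¬(x ∨ x) = ¬1/2 = 1/2
x ⊃ x = 1/2 ⊃ 1/2 = 1
(x ⊃ x) ∧ x = 1 ∧ 1/2 = 1/2
¬(x ∨ x) ∨ ((x ⊃ x) ∧ x) = 1/2 ∨ 1/2 = 1/2
No assignment yields a value below 1/2, so this is the minimum.

1/2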